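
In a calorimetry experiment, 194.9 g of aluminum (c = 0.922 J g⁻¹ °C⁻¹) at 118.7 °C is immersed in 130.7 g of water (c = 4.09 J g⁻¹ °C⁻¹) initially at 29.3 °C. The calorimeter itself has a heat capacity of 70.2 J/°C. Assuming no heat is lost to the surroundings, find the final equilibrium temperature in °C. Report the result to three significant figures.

T_f = 49.8 °C

Heat lost by aluminum = heat gained by water + calorimeter.
(194.9)(0.922)(118.7 − T) = [(130.7)(4.09) + 70.2](T − 29.3)
179.6978 (118.7 − T) = 604.763 (T − 29.3)
21330 − 179.6978 T = 604.763 T − 17720
39050 = 784.4608 T
T = 49.78 °C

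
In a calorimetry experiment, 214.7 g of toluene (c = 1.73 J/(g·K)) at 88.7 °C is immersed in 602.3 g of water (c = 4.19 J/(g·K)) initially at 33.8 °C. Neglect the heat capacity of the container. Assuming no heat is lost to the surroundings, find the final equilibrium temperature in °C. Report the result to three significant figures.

Heat lost by toluene = heat gained by water.
(214.7)(1.73)(88.7 − T) = (602.3)(4.19)(T − 33.8)
371.431 (88.7 − T) = 2523.637 (T − 33.8)
32946 − 371.431 T = 2523.637 T − 85299
118245 = 2895.068 T
T = 40.84 °C

T_f = 40.8 °C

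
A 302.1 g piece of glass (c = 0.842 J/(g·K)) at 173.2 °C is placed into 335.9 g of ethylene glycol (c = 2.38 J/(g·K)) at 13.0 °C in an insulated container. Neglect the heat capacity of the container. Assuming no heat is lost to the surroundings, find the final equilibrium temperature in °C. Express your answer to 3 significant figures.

T_f = 51.7 °C

Heat lost by glass = heat gained by ethylene glycol.
(302.1)(0.842)(173.2 − T) = (335.9)(2.38)(T − 13.0)
254.3682 (173.2 − T) = 799.442 (T − 13.0)
44057 − 254.3682 T = 799.442 T − 10393
54450 = 1053.8102 T
T = 51.67 °C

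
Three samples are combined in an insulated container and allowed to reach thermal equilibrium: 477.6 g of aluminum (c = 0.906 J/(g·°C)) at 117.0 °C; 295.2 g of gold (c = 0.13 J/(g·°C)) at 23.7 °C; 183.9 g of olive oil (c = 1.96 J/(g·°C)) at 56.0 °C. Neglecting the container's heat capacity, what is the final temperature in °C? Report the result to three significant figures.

Σ mᵢcᵢ(T − Tᵢ) = 0  ⇒  T = Σ mᵢcᵢTᵢ / Σ mᵢcᵢ
Σ mᵢcᵢ = 477.6×0.906 + 295.2×0.13 + 183.9×1.96 = 831.5256
Σ mᵢcᵢTᵢ = 432.7056×117.0 + 38.376×23.7 + 360.444×56.0 = 71721
T = 71721 / 831.5256 = 86.25 °C

T_f = 86.3 °C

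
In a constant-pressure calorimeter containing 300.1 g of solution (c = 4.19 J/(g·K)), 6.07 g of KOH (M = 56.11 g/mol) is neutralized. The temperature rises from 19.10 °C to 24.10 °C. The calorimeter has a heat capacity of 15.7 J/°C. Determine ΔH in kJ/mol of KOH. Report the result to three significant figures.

|ΔT| = |24.10 − 19.10| = 5.00 °C
|q_surr| = (300.1 × 4.19 + 15.7) × 5.00 = 1273.119 × 5.00 = 6366 J
n(KOH) = 6.07 / 56.11 = 0.1082 mol
Temperature rose, so q_rxn = −|q_surr| = -6.366 kJ
ΔH = q_rxn / n = -58.84 kJ/mol

ΔH = -58.8 kJ/mol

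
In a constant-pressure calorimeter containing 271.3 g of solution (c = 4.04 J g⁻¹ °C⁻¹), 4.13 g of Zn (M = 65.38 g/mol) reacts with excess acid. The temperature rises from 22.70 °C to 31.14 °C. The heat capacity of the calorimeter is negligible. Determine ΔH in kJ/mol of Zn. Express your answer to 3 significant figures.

ΔH = -146 kJ/mol

|ΔT| = |31.14 − 22.70| = 8.44 °C
|q_surr| = (271.3 × 4.04) × 8.44 = 1096.052 × 8.44 = 9251 J
n(Zn) = 4.13 / 65.38 = 0.06317 mol
Temperature rose, so q_rxn = −|q_surr| = -9.251 kJ
ΔH = q_rxn / n = -146.4 kJ/mol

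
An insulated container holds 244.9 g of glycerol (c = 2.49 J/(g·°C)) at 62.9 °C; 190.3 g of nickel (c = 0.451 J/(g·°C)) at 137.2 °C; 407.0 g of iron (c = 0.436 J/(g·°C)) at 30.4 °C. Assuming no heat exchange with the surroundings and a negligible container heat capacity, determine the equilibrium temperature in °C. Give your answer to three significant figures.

Σ mᵢcᵢ(T − Tᵢ) = 0  ⇒  T = Σ mᵢcᵢTᵢ / Σ mᵢcᵢ
Σ mᵢcᵢ = 244.9×2.49 + 190.3×0.451 + 407.0×0.436 = 873.0783
Σ mᵢcᵢTᵢ = 609.801×62.9 + 85.8253×137.2 + 177.452×30.4 = 55526
T = 55526 / 873.0783 = 63.60 °C

T_f = 63.6 °C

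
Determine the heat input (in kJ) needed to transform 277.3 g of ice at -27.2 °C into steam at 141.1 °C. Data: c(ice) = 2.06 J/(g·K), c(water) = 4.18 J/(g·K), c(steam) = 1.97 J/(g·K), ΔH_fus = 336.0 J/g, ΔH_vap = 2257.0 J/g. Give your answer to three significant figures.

q = 873 kJ

q1 (heat ice -27.2→0.0 °C): 277.3 × 2.06 × 27.2 = 15538 J
q2 (melt at 0 °C): 277.3 × 336.0 = 93173 J
q3 (heat water 0.0→100.0 °C): 277.3 × 4.18 × 100.0 = 115911 J
q4 (vaporize at 100 °C): 277.3 × 2257.0 = 625866 J
q5 (heat steam 100.0→141.1 °C): 277.3 × 1.97 × 41.1 = 22452 J
Total: 15538 + 93173 + 115911 + 625866 + 22452 = 872940 J = 873 kJ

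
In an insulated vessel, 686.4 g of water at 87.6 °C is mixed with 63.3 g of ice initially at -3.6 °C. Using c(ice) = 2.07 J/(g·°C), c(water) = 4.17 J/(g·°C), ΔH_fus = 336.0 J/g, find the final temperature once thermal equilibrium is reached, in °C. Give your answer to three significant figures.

Heat to bring ice to 0 °C and melt it: q₁ = 63.3×2.07×3.6 + 63.3×336.0 = 21741 J
Heat the water can supply cooling to 0 °C: 686.4×4.17×87.6 = 250736 J > q₁, so all ice melts.
Energy balance: 686.4×4.17×(87.6 − T) = 21741 + 63.3×4.17×(T − 0)
2862.288(87.6 − T) = 21741 + 263.961 T
250736 − 21741 = 3126.249 T
T = 228995 / 3126.249 = 73.249 °C

T_f = 73.2 °C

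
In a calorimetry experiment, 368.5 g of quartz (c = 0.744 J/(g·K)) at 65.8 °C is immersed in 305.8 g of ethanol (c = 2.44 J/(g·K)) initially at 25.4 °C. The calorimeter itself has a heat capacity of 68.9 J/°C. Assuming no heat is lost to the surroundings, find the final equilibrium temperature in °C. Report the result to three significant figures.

T_f = 35.6 °C

Heat lost by quartz = heat gained by ethanol + calorimeter.
(368.5)(0.744)(65.8 − T) = [(305.8)(2.44) + 68.9](T − 25.4)
274.164 (65.8 − T) = 815.052 (T − 25.4)
18040 − 274.164 T = 815.052 T − 20702
38742 = 1089.216 T
T = 35.57 °C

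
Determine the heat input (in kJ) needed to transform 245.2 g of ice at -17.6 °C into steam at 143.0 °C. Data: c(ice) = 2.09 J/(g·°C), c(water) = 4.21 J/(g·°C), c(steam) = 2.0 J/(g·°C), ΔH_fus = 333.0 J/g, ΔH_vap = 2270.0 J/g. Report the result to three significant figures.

q = 772 kJ

q1 (heat ice -17.6→0.0 °C): 245.2 × 2.09 × 17.6 = 9019 J
q2 (melt at 0 °C): 245.2 × 333.0 = 81652 J
q3 (heat water 0.0→100.0 °C): 245.2 × 4.21 × 100.0 = 103229 J
q4 (vaporize at 100 °C): 245.2 × 2270.0 = 556604 J
q5 (heat steam 100.0→143.0 °C): 245.2 × 2.0 × 43.0 = 21087 J
Total: 9019 + 81652 + 103229 + 556604 + 21087 = 771591 J = 772 kJ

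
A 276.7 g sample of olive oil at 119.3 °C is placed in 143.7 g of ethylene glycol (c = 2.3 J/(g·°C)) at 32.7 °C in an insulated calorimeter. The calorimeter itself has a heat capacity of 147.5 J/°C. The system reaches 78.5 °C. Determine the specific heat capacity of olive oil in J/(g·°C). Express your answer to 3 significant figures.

c = 1.94 J/(g·°C)

q_gained = (143.7 × 2.3 + 147.5) × (78.5 − 32.7) = 21890 J
q_lost = 276.7 × c × (119.3 − 78.5) = 11289.36 c
Set equal: c = 21890 / 11289.36 = 1.94 J/(g·°C)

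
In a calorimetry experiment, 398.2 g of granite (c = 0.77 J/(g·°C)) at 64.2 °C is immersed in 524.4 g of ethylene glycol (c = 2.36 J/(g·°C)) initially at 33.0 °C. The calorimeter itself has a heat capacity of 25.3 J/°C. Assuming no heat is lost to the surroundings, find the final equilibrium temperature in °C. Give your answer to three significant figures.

Heat lost by granite = heat gained by ethylene glycol + calorimeter.
(398.2)(0.77)(64.2 − T) = [(524.4)(2.36) + 25.3](T − 33.0)
306.614 (64.2 − T) = 1262.884 (T − 33.0)
19685 − 306.614 T = 1262.884 T − 41675
61360 = 1569.498 T
T = 39.10 °C

T_f = 39.1 °C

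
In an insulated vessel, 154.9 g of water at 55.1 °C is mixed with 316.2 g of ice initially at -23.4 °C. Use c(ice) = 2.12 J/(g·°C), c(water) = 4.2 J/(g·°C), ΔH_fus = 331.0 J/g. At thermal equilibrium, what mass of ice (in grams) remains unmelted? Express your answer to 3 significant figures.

Heat to warm all ice to 0 °C: 316.2×2.12×23.4 = 15686 J
Heat released by water cooling to 0 °C: 154.9×4.2×55.1 = 35847 J
35847 J < 15686 + 316.2×331.0 = 120348.2 J, so not all ice melts; final T = 0 °C.
Heat left for melting: 35847 − 15686 = 20161 J
Mass melted = 20161 / 331.0 = 60.91 g
Ice remaining = 316.2 − 60.91 = 255.29 g

m_ice remaining = 255 g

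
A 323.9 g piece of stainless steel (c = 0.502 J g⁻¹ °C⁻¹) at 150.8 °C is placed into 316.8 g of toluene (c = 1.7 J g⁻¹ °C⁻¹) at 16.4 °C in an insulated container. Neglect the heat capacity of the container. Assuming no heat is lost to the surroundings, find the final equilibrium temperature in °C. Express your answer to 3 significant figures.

T_f = 47.6 °C

Heat lost by stainless steel = heat gained by toluene.
(323.9)(0.502)(150.8 − T) = (316.8)(1.7)(T − 16.4)
162.5978 (150.8 − T) = 538.56 (T − 16.4)
24520 − 162.5978 T = 538.56 T − 8832.4
33352.4 = 701.1578 T
T = 47.57 °C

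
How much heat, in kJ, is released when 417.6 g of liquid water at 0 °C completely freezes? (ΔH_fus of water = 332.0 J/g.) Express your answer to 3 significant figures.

q = m × ΔH_fus = 417.6 × 332.0 = 138600 J = 139 kJ

q = 139 kJ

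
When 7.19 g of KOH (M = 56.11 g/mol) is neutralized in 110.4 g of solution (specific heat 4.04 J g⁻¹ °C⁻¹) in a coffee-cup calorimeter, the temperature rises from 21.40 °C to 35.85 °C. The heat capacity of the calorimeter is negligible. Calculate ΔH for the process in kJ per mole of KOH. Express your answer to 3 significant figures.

ΔH = -50.3 kJ/mol

|ΔT| = |35.85 − 21.40| = 14.45 °C
|q_surr| = (110.4 × 4.04) × 14.45 = 446.016 × 14.45 = 6445 J
n(KOH) = 7.19 / 56.11 = 0.1281 mol
Temperature rose, so q_rxn = −|q_surr| = -6.445 kJ
ΔH = q_rxn / n = -50.31 kJ/mol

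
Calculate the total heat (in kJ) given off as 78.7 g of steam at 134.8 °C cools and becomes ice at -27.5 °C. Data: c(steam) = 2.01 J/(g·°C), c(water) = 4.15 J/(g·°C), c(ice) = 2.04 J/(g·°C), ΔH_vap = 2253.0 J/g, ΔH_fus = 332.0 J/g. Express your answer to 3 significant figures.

q = 246 kJ

q1 (cool steam 134.8→100 °C): 78.7 × 2.01 × 34.8 = 5505 J
q2 (condense at 100 °C): 78.7 × 2253.0 = 177311 J
q3 (cool water 100→0 °C): 78.7 × 4.15 × 100.0 = 32661 J
q4 (freeze at 0 °C): 78.7 × 332.0 = 26128 J
q5 (cool ice 0→-27.5 °C): 78.7 × 2.04 × 27.5 = 4415 J
Total: 5505 + 177311 + 32661 + 26128 + 4415 = 246020 J = 246 kJ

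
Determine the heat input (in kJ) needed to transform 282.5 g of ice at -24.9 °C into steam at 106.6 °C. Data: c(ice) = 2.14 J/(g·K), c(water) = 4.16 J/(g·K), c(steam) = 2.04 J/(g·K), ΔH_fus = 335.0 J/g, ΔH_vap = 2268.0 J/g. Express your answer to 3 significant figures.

q1 (heat ice -24.9→0.0 °C): 282.5 × 2.14 × 24.9 = 15053 J
q2 (melt at 0 °C): 282.5 × 335.0 = 94638 J
q3 (heat water 0.0→100.0 °C): 282.5 × 4.16 × 100.0 = 117520 J
q4 (vaporize at 100 °C): 282.5 × 2268.0 = 640710 J
q5 (heat steam 100.0→106.6 °C): 282.5 × 2.04 × 6.6 = 3804 J
Total: 15053 + 94638 + 117520 + 640710 + 3804 = 871725 J = 872 kJ

q = 872 kJ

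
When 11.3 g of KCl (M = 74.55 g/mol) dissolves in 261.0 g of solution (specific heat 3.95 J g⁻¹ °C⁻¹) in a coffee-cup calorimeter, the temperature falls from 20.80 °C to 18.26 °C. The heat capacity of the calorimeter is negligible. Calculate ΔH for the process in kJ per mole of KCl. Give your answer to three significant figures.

ΔH = 17.3 kJ/mol

|ΔT| = |18.26 − 20.80| = 2.54 °C
|q_surr| = (261.0 × 3.95) × 2.54 = 1030.95 × 2.54 = 2619 J
n(KCl) = 11.3 / 74.55 = 0.1516 mol
Temperature fell, so q_rxn = +|q_surr| = 2.619 kJ
ΔH = q_rxn / n = 17.28 kJ/mol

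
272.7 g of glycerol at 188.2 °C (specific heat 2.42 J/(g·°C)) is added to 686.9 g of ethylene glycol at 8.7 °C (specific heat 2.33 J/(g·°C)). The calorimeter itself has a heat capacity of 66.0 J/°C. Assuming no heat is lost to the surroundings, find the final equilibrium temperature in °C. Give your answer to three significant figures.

Heat lost by glycerol = heat gained by ethylene glycol + calorimeter.
(272.7)(2.42)(188.2 − T) = [(686.9)(2.33) + 66.0](T − 8.7)
659.934 (188.2 − T) = 1666.477 (T − 8.7)
124200 − 659.934 T = 1666.477 T − 14498
138698 = 2326.411 T
T = 59.62 °C

T_f = 59.6 °C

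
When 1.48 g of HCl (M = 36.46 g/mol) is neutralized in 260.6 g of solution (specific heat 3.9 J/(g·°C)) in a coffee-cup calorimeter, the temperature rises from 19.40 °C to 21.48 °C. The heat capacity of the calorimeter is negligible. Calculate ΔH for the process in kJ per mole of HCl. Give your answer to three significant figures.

ΔH = -52.1 kJ/mol

|ΔT| = |21.48 − 19.40| = 2.08 °C
|q_surr| = (260.6 × 3.9) × 2.08 = 1016.34 × 2.08 = 2114 J
n(HCl) = 1.48 / 36.46 = 0.04059 mol
Temperature rose, so q_rxn = −|q_surr| = -2.114 kJ
ΔH = q_rxn / n = -52.08 kJ/mol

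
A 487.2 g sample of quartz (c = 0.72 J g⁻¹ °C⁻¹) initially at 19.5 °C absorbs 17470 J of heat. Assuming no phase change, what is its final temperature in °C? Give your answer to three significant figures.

ΔT = q / (m c) = 17470 / (487.2 × 0.72) = 49.80 °C
T_f = 19.5 + 49.80 = 69.30 °C

T_f = 69.3 °C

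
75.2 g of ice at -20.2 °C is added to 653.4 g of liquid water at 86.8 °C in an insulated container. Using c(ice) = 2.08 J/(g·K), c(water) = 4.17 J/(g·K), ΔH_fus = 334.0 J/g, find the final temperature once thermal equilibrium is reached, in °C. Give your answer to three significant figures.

Heat to bring ice to 0 °C and melt it: q₁ = 75.2×2.08×20.2 + 75.2×334.0 = 28276 J
Heat the water can supply cooling to 0 °C: 653.4×4.17×86.8 = 236502 J > q₁, so all ice melts.
Energy balance: 653.4×4.17×(86.8 − T) = 28276 + 75.2×4.17×(T − 0)
2724.678(86.8 − T) = 28276 + 313.584 T
236502 − 28276 = 3038.262 T
T = 208226 / 3038.262 = 68.53 °C

T_f = 68.5 °C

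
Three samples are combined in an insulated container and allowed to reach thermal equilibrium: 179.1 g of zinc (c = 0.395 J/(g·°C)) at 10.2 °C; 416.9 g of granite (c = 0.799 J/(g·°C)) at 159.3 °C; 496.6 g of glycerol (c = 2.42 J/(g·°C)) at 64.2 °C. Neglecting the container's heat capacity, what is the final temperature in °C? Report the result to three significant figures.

T_f = 81.6 °C

Σ mᵢcᵢ(T − Tᵢ) = 0  ⇒  T = Σ mᵢcᵢTᵢ / Σ mᵢcᵢ
Σ mᵢcᵢ = 179.1×0.395 + 416.9×0.799 + 496.6×2.42 = 1605.6196
Σ mᵢcᵢTᵢ = 70.7445×10.2 + 333.1031×159.3 + 1201.772×64.2 = 130940
T = 130940 / 1605.6196 = 81.55 °C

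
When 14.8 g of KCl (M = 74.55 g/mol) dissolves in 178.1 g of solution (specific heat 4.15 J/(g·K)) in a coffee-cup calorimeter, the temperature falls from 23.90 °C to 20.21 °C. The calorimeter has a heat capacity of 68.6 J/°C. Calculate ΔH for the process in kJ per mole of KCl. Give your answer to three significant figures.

|ΔT| = |20.21 − 23.90| = 3.69 °C
|q_surr| = (178.1 × 4.15 + 68.6) × 3.69 = 807.715 × 3.69 = 2980 J
n(KCl) = 14.8 / 74.55 = 0.1985 mol
Temperature fell, so q_rxn = +|q_surr| = 2.980 kJ
ΔH = q_rxn / n = 15.01 kJ/mol

ΔH = 15.0 kJ/mol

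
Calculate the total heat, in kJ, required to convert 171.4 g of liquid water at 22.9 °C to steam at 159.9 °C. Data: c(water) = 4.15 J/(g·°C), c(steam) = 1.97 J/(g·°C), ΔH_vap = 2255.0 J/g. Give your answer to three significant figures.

q1 (heat water 22.9→100.0 °C): 171.4 × 4.15 × 77.1 = 54842 J
q2 (vaporize at 100 °C): 171.4 × 2255.0 = 386507 J
q3 (heat steam 100.0→159.9 °C): 171.4 × 1.97 × 59.9 = 20226 J
Total: 54842 + 386507 + 20226 = 461575 J = 462 kJ

q = 462 kJ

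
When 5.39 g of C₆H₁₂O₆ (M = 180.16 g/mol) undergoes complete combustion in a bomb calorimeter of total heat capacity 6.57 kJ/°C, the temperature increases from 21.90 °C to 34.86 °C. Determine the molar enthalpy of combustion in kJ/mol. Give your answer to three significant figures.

ΔT = 34.86 − 21.90 = 12.96 °C
q_cal = C_cal × ΔT = 6.57 × 12.96 = 85.1472 kJ
n = 5.39 / 180.16 = 0.02992 mol
q_rxn = −q_cal = -85.1472 kJ
ΔH = -85.1472 / 0.02992 = -2846 kJ/mol

ΔH = -2850 kJ/mol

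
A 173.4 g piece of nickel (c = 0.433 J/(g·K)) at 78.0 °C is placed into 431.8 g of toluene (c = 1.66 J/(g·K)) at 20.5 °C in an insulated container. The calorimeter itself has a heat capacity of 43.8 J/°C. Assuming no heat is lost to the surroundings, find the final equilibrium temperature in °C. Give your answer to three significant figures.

T_f = 25.7 °C

Heat lost by nickel = heat gained by toluene + calorimeter.
(173.4)(0.433)(78.0 − T) = [(431.8)(1.66) + 43.8](T − 20.5)
75.0822 (78.0 − T) = 760.588 (T − 20.5)
5856.4 − 75.0822 T = 760.588 T − 15592
21448.4 = 835.6702 T
T = 25.67 °C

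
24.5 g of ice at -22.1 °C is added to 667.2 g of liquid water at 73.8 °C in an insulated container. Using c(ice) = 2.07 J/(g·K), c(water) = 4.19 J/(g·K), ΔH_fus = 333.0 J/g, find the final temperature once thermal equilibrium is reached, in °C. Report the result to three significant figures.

Heat to bring ice to 0 °C and melt it: q₁ = 24.5×2.07×22.1 + 24.5×333.0 = 9279.3 J
Heat the water can supply cooling to 0 °C: 667.2×4.19×73.8 = 206313 J > q₁, so all ice melts.
Energy balance: 667.2×4.19×(73.8 − T) = 9279.3 + 24.5×4.19×(T − 0)
2795.568(73.8 − T) = 9279.3 + 102.655 T
206313 − 9279.3 = 2898.223 T
T = 197033.7 / 2898.223 = 67.98 °C

T_f = 68.0 °C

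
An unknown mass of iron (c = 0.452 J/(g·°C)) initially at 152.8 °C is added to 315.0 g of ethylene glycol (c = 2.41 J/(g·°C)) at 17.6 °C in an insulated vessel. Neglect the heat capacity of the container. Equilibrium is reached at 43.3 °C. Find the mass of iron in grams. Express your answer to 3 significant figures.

q_gained = (315.0 × 2.41) × (43.3 − 17.6) = 19510 J
q_lost = m × 0.452 × (152.8 − 43.3) = 49.494 m
m = 19510 / 49.494 = 394 g

m = 394 g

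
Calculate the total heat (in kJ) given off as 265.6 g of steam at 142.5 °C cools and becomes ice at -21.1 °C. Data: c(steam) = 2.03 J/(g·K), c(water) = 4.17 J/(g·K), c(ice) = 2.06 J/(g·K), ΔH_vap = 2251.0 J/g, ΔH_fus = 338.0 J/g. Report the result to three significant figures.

q = 833 kJ

q1 (cool steam 142.5→100 °C): 265.6 × 2.03 × 42.5 = 22915 J
q2 (condense at 100 °C): 265.6 × 2251.0 = 597866 J
q3 (cool water 100→0 °C): 265.6 × 4.17 × 100.0 = 110755 J
q4 (freeze at 0 °C): 265.6 × 338.0 = 89773 J
q5 (cool ice 0→-21.1 °C): 265.6 × 2.06 × 21.1 = 11545 J
Total: 22915 + 597866 + 110755 + 89773 + 11545 = 832854 J = 833 kJ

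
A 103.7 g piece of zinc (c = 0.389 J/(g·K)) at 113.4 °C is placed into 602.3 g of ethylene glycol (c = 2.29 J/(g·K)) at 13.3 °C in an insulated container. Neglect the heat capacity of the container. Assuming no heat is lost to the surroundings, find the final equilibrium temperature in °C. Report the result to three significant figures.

Heat lost by zinc = heat gained by ethylene glycol.
(103.7)(0.389)(113.4 − T) = (602.3)(2.29)(T − 13.3)
40.3393 (113.4 − T) = 1379.267 (T − 13.3)
4574.5 − 40.3393 T = 1379.267 T − 18344
22918.5 = 1419.6063 T
T = 16.14 °C

T_f = 16.1 °C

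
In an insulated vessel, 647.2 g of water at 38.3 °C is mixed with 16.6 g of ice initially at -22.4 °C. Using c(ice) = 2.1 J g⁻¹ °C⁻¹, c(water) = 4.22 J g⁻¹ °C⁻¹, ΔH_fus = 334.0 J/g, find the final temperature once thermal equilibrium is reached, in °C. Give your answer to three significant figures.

Heat to bring ice to 0 °C and melt it: q₁ = 16.6×2.1×22.4 + 16.6×334.0 = 6325.3 J
Heat the water can supply cooling to 0 °C: 647.2×4.22×38.3 = 104604 J > q₁, so all ice melts.
Energy balance: 647.2×4.22×(38.3 − T) = 6325.3 + 16.6×4.22×(T − 0)
2731.184(38.3 − T) = 6325.3 + 70.052 T
104604 − 6325.3 = 2801.236 T
T = 98278.7 / 2801.236 = 35.08 °C

T_f = 35.1 °C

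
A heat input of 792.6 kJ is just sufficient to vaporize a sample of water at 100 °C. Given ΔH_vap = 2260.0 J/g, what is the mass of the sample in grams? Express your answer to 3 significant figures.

m = 351 g

m = q / ΔH_vap = 792600 J / 2260.0 J/g = 351 g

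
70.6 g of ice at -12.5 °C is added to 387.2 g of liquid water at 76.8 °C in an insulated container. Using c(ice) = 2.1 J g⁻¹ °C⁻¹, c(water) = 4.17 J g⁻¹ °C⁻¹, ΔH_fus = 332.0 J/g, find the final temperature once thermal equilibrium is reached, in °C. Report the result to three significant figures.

Heat to bring ice to 0 °C and melt it: q₁ = 70.6×2.1×12.5 + 70.6×332.0 = 25292 J
Heat the water can supply cooling to 0 °C: 387.2×4.17×76.8 = 124003 J > q₁, so all ice melts.
Energy balance: 387.2×4.17×(76.8 − T) = 25292 + 70.6×4.17×(T − 0)
1614.624(76.8 − T) = 25292 + 294.402 T
124003 − 25292 = 1909.026 T
T = 98711 / 1909.026 = 51.71 °C

T_f = 51.7 °C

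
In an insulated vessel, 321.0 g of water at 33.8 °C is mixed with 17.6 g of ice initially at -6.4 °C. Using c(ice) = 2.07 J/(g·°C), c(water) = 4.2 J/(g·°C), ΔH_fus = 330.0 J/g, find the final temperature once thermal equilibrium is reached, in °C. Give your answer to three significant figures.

T_f = 27.8 °C

Heat to bring ice to 0 °C and melt it: q₁ = 17.6×2.07×6.4 + 17.6×330.0 = 6041.2 J
Heat the water can supply cooling to 0 °C: 321.0×4.2×33.8 = 45569.2 J > q₁, so all ice melts.
Energy balance: 321.0×4.2×(33.8 − T) = 6041.2 + 17.6×4.2×(T − 0)
1348.2(33.8 − T) = 6041.2 + 73.92 T
45569.2 − 6041.2 = 1422.12 T
T = 39528.0 / 1422.12 = 27.80 °C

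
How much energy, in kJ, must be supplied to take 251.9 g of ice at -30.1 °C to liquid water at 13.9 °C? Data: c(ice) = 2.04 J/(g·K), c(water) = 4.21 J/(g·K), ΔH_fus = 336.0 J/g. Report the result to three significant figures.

q = 115 kJ

q1 (heat ice -30.1→0.0 °C): 251.9 × 2.04 × 30.1 = 15468 J
q2 (melt at 0 °C): 251.9 × 336.0 = 84638 J
q3 (heat water 0.0→13.9 °C): 251.9 × 4.21 × 13.9 = 14741 J
Total: 15468 + 84638 + 14741 = 114847 J = 115 kJ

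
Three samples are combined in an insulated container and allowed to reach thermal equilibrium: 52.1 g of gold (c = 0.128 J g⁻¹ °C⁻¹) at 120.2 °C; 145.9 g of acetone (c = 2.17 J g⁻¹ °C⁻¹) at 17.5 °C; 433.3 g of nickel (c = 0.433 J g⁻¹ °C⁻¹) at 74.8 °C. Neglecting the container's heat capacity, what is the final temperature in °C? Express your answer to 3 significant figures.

T_f = 39.9 °C

Σ mᵢcᵢ(T − Tᵢ) = 0  ⇒  T = Σ mᵢcᵢTᵢ / Σ mᵢcᵢ
Σ mᵢcᵢ = 52.1×0.128 + 145.9×2.17 + 433.3×0.433 = 510.8907
Σ mᵢcᵢTᵢ = 6.6688×120.2 + 316.603×17.5 + 187.6189×74.8 = 20376
T = 20376 / 510.8907 = 39.88 °C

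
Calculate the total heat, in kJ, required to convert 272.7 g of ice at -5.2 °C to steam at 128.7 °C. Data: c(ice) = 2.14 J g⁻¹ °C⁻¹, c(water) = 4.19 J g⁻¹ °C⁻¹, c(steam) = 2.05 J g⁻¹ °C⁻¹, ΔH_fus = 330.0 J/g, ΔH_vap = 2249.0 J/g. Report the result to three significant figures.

q = 837 kJ

q1 (heat ice -5.2→0.0 °C): 272.7 × 2.14 × 5.2 = 3035 J
q2 (melt at 0 °C): 272.7 × 330.0 = 89991 J
q3 (heat water 0.0→100.0 °C): 272.7 × 4.19 × 100.0 = 114261 J
q4 (vaporize at 100 °C): 272.7 × 2249.0 = 613302 J
q5 (heat steam 100.0→128.7 °C): 272.7 × 2.05 × 28.7 = 16044 J
Total: 3035 + 89991 + 114261 + 613302 + 16044 = 836633 J = 837 kJ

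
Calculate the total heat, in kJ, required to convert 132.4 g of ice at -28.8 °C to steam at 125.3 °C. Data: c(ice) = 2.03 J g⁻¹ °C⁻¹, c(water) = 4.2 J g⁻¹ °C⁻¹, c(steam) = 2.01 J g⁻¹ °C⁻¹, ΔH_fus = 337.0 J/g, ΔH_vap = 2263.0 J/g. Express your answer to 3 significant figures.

q1 (heat ice -28.8→0.0 °C): 132.4 × 2.03 × 28.8 = 7741 J
q2 (melt at 0 °C): 132.4 × 337.0 = 44619 J
q3 (heat water 0.0→100.0 °C): 132.4 × 4.2 × 100.0 = 55608 J
q4 (vaporize at 100 °C): 132.4 × 2263.0 = 299621 J
q5 (heat steam 100.0→125.3 °C): 132.4 × 2.01 × 25.3 = 6733 J
Total: 7741 + 44619 + 55608 + 299621 + 6733 = 414322 J = 414 kJ

q = 414 kJ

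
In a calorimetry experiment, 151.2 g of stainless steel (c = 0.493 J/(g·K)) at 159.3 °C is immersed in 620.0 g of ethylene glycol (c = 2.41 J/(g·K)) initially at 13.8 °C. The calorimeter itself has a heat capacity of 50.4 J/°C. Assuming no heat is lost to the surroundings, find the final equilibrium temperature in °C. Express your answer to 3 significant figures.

Heat lost by stainless steel = heat gained by ethylene glycol + calorimeter.
(151.2)(0.493)(159.3 − T) = [(620.0)(2.41) + 50.4](T − 13.8)
74.5416 (159.3 − T) = 1544.6 (T − 13.8)
11874 − 74.5416 T = 1544.6 T − 21315
33189 = 1619.1416 T
T = 20.50 °C

T_f = 20.5 °C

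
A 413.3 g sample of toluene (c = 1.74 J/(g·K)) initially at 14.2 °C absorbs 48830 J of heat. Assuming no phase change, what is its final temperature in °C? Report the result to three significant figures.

ΔT = q / (m c) = 48830 / (413.3 × 1.74) = 67.90 °C
T_f = 14.2 + 67.90 = 82.10 °C

T_f = 82.1 °C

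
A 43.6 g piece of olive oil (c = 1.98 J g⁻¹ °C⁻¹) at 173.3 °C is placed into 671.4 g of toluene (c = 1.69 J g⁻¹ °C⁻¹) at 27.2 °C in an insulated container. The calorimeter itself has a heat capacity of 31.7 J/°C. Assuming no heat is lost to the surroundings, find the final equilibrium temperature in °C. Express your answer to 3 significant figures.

T_f = 37.3 °C

Heat lost by olive oil = heat gained by toluene + calorimeter.
(43.6)(1.98)(173.3 − T) = [(671.4)(1.69) + 31.7](T − 27.2)
86.328 (173.3 − T) = 1166.366 (T − 27.2)
14961 − 86.328 T = 1166.366 T − 31725
46686 = 1252.694 T
T = 37.27 °C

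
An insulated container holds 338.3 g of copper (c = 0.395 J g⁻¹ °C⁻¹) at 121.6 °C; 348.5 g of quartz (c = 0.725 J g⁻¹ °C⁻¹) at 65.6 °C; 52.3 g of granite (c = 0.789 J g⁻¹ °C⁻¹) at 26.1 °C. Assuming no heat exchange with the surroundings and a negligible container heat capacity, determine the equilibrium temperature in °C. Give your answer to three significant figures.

Σ mᵢcᵢ(T − Tᵢ) = 0  ⇒  T = Σ mᵢcᵢTᵢ / Σ mᵢcᵢ
Σ mᵢcᵢ = 338.3×0.395 + 348.5×0.725 + 52.3×0.789 = 427.5557
Σ mᵢcᵢTᵢ = 133.6285×121.6 + 252.6625×65.6 + 41.2647×26.1 = 33901
T = 33901 / 427.5557 = 79.29 °C

T_f = 79.3 °C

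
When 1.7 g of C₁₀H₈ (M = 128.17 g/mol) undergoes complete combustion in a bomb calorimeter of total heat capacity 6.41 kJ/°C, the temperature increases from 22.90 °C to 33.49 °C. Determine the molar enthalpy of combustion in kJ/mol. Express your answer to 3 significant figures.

ΔT = 33.49 − 22.90 = 10.59 °C
q_cal = C_cal × ΔT = 6.41 × 10.59 = 67.8819 kJ
n = 1.7 / 128.17 = 0.01326 mol
q_rxn = −q_cal = -67.8819 kJ
ΔH = -67.8819 / 0.01326 = -5119 kJ/mol

ΔH = -5120 kJ/mol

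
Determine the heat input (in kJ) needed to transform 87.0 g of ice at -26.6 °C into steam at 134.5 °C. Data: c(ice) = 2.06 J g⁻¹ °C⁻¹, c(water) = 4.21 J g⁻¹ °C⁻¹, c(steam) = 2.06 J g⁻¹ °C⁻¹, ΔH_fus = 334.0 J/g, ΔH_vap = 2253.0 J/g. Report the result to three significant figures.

q1 (heat ice -26.6→0.0 °C): 87.0 × 2.06 × 26.6 = 4767 J
q2 (melt at 0 °C): 87.0 × 334.0 = 29058 J
q3 (heat water 0.0→100.0 °C): 87.0 × 4.21 × 100.0 = 36627 J
q4 (vaporize at 100 °C): 87.0 × 2253.0 = 196011 J
q5 (heat steam 100.0→134.5 °C): 87.0 × 2.06 × 34.5 = 6183 J
Total: 4767 + 29058 + 36627 + 196011 + 6183 = 272646 J = 273 kJ

q = 273 kJ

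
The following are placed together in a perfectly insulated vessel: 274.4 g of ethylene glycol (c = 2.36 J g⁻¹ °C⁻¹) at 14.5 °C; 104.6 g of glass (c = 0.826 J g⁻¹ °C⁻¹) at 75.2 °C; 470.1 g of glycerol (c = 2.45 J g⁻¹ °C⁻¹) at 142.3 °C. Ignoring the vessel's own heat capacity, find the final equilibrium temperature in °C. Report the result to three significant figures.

T_f = 95.3 °C

Σ mᵢcᵢ(T − Tᵢ) = 0  ⇒  T = Σ mᵢcᵢTᵢ / Σ mᵢcᵢ
Σ mᵢcᵢ = 274.4×2.36 + 104.6×0.826 + 470.1×2.45 = 1885.7286
Σ mᵢcᵢTᵢ = 647.584×14.5 + 86.3996×75.2 + 1151.745×142.3 = 179780
T = 179780 / 1885.7286 = 95.34 °C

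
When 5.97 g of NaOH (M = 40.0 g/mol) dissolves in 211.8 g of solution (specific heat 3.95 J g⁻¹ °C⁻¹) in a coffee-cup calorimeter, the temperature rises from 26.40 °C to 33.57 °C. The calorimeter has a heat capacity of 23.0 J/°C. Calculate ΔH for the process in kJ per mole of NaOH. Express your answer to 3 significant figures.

ΔH = -41.3 kJ/mol

|ΔT| = |33.57 − 26.40| = 7.17 °C
|q_surr| = (211.8 × 3.95 + 23.0) × 7.17 = 859.61 × 7.17 = 6163 J
n(NaOH) = 5.97 / 40.0 = 0.1493 mol
Temperature rose, so q_rxn = −|q_surr| = -6.163 kJ
ΔH = q_rxn / n = -41.28 kJ/mol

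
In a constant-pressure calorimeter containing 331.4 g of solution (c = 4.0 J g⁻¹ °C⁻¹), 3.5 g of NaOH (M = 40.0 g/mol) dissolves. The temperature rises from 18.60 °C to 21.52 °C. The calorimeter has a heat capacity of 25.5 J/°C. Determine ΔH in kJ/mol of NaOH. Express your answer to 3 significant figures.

ΔH = -45.1 kJ/mol

|ΔT| = |21.52 − 18.60| = 2.92 °C
|q_surr| = (331.4 × 4.0 + 25.5) × 2.92 = 1351.1 × 2.92 = 3945 J
n(NaOH) = 3.5 / 40.0 = 0.08750 mol
Temperature rose, so q_rxn = −|q_surr| = -3.945 kJ
ΔH = q_rxn / n = -45.09 kJ/mol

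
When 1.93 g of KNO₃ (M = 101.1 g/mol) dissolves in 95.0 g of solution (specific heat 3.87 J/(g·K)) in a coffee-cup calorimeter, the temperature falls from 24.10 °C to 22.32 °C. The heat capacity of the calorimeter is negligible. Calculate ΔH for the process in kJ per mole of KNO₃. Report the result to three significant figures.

ΔH = 34.3 kJ/mol

|ΔT| = |22.32 − 24.10| = 1.78 °C
|q_surr| = (95.0 × 3.87) × 1.78 = 367.65 × 1.78 = 654.4 J
n(KNO₃) = 1.93 / 101.1 = 0.01909 mol
Temperature fell, so q_rxn = +|q_surr| = 0.6544 kJ
ΔH = q_rxn / n = 34.28 kJ/mol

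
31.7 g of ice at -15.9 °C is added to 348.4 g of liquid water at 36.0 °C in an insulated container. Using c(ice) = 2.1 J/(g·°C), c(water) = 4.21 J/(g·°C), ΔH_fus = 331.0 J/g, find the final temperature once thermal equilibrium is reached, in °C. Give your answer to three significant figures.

Heat to bring ice to 0 °C and melt it: q₁ = 31.7×2.1×15.9 + 31.7×331.0 = 11551 J
Heat the water can supply cooling to 0 °C: 348.4×4.21×36.0 = 52803.5 J > q₁, so all ice melts.
Energy balance: 348.4×4.21×(36.0 − T) = 11551 + 31.7×4.21×(T − 0)
1466.764(36.0 − T) = 11551 + 133.457 T
52803.5 − 11551 = 1600.221 T
T = 41252.5 / 1600.221 = 25.78 °C

T_f = 25.8 °C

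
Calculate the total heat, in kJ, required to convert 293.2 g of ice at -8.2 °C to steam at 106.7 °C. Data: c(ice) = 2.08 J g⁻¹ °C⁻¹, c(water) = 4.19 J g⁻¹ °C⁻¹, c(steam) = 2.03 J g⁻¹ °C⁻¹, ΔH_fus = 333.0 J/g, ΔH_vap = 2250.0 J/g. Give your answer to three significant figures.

q1 (heat ice -8.2→0.0 °C): 293.2 × 2.08 × 8.2 = 5001 J
q2 (melt at 0 °C): 293.2 × 333.0 = 97636 J
q3 (heat water 0.0→100.0 °C): 293.2 × 4.19 × 100.0 = 122851 J
q4 (vaporize at 100 °C): 293.2 × 2250.0 = 659700 J
q5 (heat steam 100.0→106.7 °C): 293.2 × 2.03 × 6.7 = 3988 J
Total: 5001 + 97636 + 122851 + 659700 + 3988 = 889176 J = 889 kJ

q = 889 kJ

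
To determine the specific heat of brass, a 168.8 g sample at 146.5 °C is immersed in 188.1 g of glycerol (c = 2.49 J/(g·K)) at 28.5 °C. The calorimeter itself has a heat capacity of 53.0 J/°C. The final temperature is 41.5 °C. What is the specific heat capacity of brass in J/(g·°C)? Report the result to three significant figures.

c = 0.382 J/(g·°C)

q_gained = (188.1 × 2.49 + 53.0) × (41.5 − 28.5) = 6778 J
q_lost = 168.8 × c × (146.5 − 41.5) = 17724 c
Set equal: c = 6778 / 17724 = 0.382 J/(g·°C)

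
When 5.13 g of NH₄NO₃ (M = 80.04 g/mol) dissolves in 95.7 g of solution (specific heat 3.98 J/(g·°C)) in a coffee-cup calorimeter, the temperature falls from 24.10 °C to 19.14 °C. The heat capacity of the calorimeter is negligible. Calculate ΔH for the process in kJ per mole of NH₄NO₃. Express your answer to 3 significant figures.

|ΔT| = |19.14 − 24.10| = 4.96 °C
|q_surr| = (95.7 × 3.98) × 4.96 = 380.886 × 4.96 = 1889 J
n(NH₄NO₃) = 5.13 / 80.04 = 0.06409 mol
Temperature fell, so q_rxn = +|q_surr| = 1.889 kJ
ΔH = q_rxn / n = 29.47 kJ/mol

ΔH = 29.5 kJ/mol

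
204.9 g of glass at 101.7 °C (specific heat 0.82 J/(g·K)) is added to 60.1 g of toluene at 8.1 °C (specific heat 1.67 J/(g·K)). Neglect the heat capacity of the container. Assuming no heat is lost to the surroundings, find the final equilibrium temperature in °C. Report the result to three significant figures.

Heat lost by glass = heat gained by toluene.
(204.9)(0.82)(101.7 − T) = (60.1)(1.67)(T − 8.1)
168.018 (101.7 − T) = 100.367 (T − 8.1)
17087 − 168.018 T = 100.367 T − 812.97
17899.97 = 268.385 T
T = 66.70 °C

T_f = 66.7 °C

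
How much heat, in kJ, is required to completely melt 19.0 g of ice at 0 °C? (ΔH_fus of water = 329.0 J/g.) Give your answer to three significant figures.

q = 6.25 kJ

q = m × ΔH_fus = 19.0 × 329.0 = 6251 J = 6.25 kJ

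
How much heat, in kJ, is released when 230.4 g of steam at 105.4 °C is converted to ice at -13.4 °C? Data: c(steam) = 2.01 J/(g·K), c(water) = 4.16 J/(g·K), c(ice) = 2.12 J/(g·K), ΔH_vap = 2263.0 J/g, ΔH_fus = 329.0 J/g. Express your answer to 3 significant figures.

q = 702 kJ

q1 (cool steam 105.4→100 °C): 230.4 × 2.01 × 5.4 = 2501 J
q2 (condense at 100 °C): 230.4 × 2263.0 = 521395 J
q3 (cool water 100→0 °C): 230.4 × 4.16 × 100.0 = 95846 J
q4 (freeze at 0 °C): 230.4 × 329.0 = 75802 J
q5 (cool ice 0→-13.4 °C): 230.4 × 2.12 × 13.4 = 6545 J
Total: 2501 + 521395 + 95846 + 75802 + 6545 = 702089 J = 702 kJ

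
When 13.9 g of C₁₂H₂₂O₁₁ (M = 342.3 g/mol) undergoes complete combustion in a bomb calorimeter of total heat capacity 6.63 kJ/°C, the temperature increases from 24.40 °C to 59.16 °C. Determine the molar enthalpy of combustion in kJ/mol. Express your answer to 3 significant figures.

ΔT = 59.16 − 24.40 = 34.76 °C
q_cal = C_cal × ΔT = 6.63 × 34.76 = 230.4588 kJ
n = 13.9 / 342.3 = 0.040608 mol
q_rxn = −q_cal = -230.4588 kJ
ΔH = -230.4588 / 0.040608 = -5675 kJ/mol

ΔH = -5680 kJ/mol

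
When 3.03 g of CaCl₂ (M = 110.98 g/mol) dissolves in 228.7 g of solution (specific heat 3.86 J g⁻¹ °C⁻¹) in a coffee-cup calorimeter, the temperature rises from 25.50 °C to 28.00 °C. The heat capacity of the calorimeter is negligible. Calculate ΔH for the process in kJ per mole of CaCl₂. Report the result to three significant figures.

ΔH = -80.8 kJ/mol

|ΔT| = |28.00 − 25.50| = 2.50 °C
|q_surr| = (228.7 × 3.86) × 2.50 = 882.782 × 2.50 = 2207 J
n(CaCl₂) = 3.03 / 110.98 = 0.02730 mol
Temperature rose, so q_rxn = −|q_surr| = -2.207 kJ
ΔH = q_rxn / n = -80.84 kJ/mol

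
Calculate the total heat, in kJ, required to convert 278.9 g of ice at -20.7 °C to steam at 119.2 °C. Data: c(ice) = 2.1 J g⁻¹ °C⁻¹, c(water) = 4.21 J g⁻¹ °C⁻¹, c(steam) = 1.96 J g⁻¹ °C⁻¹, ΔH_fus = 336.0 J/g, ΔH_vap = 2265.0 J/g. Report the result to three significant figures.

q = 865 kJ

q1 (heat ice -20.7→0.0 °C): 278.9 × 2.1 × 20.7 = 12124 J
q2 (melt at 0 °C): 278.9 × 336.0 = 93710 J
q3 (heat water 0.0→100.0 °C): 278.9 × 4.21 × 100.0 = 117417 J
q4 (vaporize at 100 °C): 278.9 × 2265.0 = 631709 J
q5 (heat steam 100.0→119.2 °C): 278.9 × 1.96 × 19.2 = 10496 J
Total: 12124 + 93710 + 117417 + 631709 + 10496 = 865456 J = 865 kJ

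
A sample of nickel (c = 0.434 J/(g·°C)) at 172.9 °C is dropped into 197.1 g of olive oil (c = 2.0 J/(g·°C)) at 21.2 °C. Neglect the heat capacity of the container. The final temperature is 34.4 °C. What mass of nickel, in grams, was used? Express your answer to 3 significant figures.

m = 86.6 g

q_gained = (197.1 × 2.0) × (34.4 − 21.2) = 5203 J
q_lost = m × 0.434 × (172.9 − 34.4) = 60.109 m
m = 5203 / 60.109 = 86.6 g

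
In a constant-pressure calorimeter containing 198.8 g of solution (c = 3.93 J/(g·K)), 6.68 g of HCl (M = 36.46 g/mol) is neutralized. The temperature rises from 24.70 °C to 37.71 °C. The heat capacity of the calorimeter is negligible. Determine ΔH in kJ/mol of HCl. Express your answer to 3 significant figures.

ΔH = -55.5 kJ/mol

|ΔT| = |37.71 − 24.70| = 13.01 °C
|q_surr| = (198.8 × 3.93) × 13.01 = 781.284 × 13.01 = 10160 J
n(HCl) = 6.68 / 36.46 = 0.1832 mol
Temperature rose, so q_rxn = −|q_surr| = -10.16 kJ
ΔH = q_rxn / n = -55.46 kJ/mol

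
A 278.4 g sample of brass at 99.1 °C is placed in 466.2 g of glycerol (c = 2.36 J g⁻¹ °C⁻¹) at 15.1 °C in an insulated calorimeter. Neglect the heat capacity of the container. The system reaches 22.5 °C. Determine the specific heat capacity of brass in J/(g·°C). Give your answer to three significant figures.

c = 0.382 J/(g·°C)

q_gained = (466.2 × 2.36) × (22.5 − 15.1) = 8142 J
q_lost = 278.4 × c × (99.1 − 22.5) = 21325.44 c
Set equal: c = 8142 / 21325.44 = 0.382 J/(g·°C)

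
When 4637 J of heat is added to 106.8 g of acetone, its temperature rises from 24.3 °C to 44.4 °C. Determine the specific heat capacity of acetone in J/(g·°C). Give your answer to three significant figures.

c = 2.16 J/(g·°C)

c = q / (m ΔT) = 4637 / (106.8 × 20.1)
c = 4637 / 2146.68 = 2.16 J/(g·°C)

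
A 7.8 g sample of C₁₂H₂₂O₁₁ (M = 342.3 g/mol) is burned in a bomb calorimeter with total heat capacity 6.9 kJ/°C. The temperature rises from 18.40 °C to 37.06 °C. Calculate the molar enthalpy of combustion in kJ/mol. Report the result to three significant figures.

ΔH = -5650 kJ/mol

ΔT = 37.06 − 18.40 = 18.66 °C
q_cal = C_cal × ΔT = 6.9 × 18.66 = 128.754 kJ
n = 7.8 / 342.3 = 0.02279 mol
q_rxn = −q_cal = -128.754 kJ
ΔH = -128.754 / 0.02279 = -5650 kJ/mol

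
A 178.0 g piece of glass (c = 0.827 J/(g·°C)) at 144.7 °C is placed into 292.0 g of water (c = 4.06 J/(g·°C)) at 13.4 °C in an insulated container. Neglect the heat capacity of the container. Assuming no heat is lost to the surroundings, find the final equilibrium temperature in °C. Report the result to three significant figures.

Heat lost by glass = heat gained by water.
(178.0)(0.827)(144.7 − T) = (292.0)(4.06)(T − 13.4)
147.206 (144.7 − T) = 1185.52 (T − 13.4)
21301 − 147.206 T = 1185.52 T − 15886
37187 = 1332.726 T
T = 27.90 °C

T_f = 27.9 °C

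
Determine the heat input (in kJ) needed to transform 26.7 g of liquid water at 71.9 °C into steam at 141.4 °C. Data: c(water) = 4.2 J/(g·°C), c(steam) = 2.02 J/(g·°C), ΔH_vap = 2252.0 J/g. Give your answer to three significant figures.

q1 (heat water 71.9→100.0 °C): 26.7 × 4.2 × 28.1 = 3151 J
q2 (vaporize at 100 °C): 26.7 × 2252.0 = 60128 J
q3 (heat steam 100.0→141.4 °C): 26.7 × 2.02 × 41.4 = 2233 J
Total: 3151 + 60128 + 2233 = 65512 J = 65.5 kJ

q = 65.5 kJ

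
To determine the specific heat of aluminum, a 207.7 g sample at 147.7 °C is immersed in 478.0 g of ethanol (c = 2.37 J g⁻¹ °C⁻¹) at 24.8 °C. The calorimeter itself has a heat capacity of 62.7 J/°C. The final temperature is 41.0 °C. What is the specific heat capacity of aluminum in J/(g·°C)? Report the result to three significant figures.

q_gained = (478.0 × 2.37 + 62.7) × (41.0 − 24.8) = 19370 J
q_lost = 207.7 × c × (147.7 − 41.0) = 22161.59 c
Set equal: c = 19370 / 22161.59 = 0.874 J/(g·°C)

c = 0.874 J/(g·°C)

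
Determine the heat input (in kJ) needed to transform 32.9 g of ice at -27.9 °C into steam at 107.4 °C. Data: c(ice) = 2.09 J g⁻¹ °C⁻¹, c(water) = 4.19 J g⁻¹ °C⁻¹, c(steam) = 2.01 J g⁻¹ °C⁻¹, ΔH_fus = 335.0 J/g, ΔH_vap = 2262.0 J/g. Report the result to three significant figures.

q = 102 kJ

q1 (heat ice -27.9→0.0 °C): 32.9 × 2.09 × 27.9 = 1918 J
q2 (melt at 0 °C): 32.9 × 335.0 = 11022 J
q3 (heat water 0.0→100.0 °C): 32.9 × 4.19 × 100.0 = 13785 J
q4 (vaporize at 100 °C): 32.9 × 2262.0 = 74420 J
q5 (heat steam 100.0→107.4 °C): 32.9 × 2.01 × 7.4 = 489 J
Total: 1918 + 11022 + 13785 + 74420 + 489 = 101634 J = 102 kJ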